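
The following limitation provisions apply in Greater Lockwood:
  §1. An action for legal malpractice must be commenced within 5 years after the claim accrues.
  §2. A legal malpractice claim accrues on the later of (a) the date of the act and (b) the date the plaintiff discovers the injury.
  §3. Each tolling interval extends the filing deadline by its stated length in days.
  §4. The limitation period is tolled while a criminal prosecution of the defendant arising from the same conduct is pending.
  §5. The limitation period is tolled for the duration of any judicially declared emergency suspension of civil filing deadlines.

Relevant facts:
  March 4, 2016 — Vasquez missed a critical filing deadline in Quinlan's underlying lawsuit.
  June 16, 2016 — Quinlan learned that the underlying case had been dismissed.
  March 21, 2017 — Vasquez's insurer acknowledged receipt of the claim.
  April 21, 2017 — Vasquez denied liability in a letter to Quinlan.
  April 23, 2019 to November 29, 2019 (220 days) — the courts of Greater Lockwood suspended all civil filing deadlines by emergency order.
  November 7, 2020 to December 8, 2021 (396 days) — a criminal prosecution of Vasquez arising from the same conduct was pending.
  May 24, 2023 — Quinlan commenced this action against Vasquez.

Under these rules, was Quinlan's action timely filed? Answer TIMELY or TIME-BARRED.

TIME-BARRED

The claim accrued on June 16, 2016 — the later of the March 4, 2016 act and the June 16, 2016 discovery.
The untolled deadline — 5 years after June 16, 2016 — is June 16, 2021.
The emergency suspension of filing deadlines from April 23, 2019 to November 29, 2019 tolled the period for 220 days, extending the deadline to January 22, 2022.
The period was tolled for 396 days by the pending criminal prosecution (November 7, 2020 to December 8, 2021), pushing the deadline to February 22, 2023.
None of the other events listed affects the running of the period under the stated rules.
Quinlan filed on May 24, 2023, after the February 22, 2023 deadline, so the action is time-barred.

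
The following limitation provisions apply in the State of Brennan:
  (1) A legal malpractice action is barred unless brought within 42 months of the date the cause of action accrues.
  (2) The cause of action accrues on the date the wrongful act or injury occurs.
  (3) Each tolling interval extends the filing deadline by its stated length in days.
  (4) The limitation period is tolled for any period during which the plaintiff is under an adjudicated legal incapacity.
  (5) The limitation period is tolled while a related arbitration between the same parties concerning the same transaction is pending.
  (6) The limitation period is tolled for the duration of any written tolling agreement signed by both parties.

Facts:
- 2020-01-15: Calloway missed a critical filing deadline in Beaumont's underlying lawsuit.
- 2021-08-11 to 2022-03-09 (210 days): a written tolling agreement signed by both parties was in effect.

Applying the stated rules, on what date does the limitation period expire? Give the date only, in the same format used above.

The claim accrued on 2020-01-15, when the wrongful act occurred.
42 months from 2020-01-15 is 2023-07-15.
The period was tolled for 210 days by the written tolling agreement (2021-08-11 to 2022-03-09), pushing the deadline to 2024-02-10.

2024-02-10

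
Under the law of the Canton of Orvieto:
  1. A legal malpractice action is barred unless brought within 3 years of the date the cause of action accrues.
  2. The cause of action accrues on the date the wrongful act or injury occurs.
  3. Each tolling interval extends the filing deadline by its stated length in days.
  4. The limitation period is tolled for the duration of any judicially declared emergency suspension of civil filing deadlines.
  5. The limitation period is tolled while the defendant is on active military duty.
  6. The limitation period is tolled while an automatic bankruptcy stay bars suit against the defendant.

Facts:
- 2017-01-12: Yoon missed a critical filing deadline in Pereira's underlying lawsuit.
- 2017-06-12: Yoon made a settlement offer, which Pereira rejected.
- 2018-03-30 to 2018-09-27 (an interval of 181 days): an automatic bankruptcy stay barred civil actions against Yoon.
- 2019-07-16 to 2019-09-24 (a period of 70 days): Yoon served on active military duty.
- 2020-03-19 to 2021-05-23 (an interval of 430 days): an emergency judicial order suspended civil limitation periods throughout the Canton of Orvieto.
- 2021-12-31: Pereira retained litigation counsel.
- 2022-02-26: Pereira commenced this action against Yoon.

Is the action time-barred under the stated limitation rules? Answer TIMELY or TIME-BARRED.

The limitation period began to run on 2017-01-12.
The untolled deadline — 3 years after 2017-01-12 — is 2020-01-12.
The period was tolled for 181 days by the automatic bankruptcy stay (2018-03-30 to 2018-09-27), pushing the deadline to 2020-07-11.
Because the defendant's active military service ran from 2019-07-16 to 2019-09-24, the deadline is extended by 70 days to 2020-09-19.
The period was tolled for 430 days by the emergency suspension of filing deadlines (2020-03-19 to 2021-05-23), pushing the deadline to 2021-11-23.
Nothing else in the chronology tolls or restarts the period.
Filing on 2022-02-26 missed the 2021-11-23 deadline — the action is time-barred.

TIME-BARRED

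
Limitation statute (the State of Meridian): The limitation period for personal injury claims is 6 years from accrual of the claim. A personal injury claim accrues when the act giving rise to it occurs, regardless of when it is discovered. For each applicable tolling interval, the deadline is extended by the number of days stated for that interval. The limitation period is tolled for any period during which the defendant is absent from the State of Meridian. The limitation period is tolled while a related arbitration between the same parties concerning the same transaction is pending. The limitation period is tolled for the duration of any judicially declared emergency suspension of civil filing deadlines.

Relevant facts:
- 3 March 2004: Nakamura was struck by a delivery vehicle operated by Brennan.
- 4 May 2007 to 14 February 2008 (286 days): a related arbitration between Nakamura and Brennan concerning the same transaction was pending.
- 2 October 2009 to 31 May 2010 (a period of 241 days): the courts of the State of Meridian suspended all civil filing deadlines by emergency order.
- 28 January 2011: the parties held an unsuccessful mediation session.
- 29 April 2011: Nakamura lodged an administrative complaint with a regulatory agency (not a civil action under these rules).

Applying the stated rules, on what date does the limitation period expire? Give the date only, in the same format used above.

The claim accrued on 3 March 2004, when the wrongful act occurred.
Adding the 6 years base period to 3 March 2004 gives a deadline of 3 March 2010, before any tolling.
Because the pending related arbitration ran from 4 May 2007 to 14 February 2008, the deadline is extended by 286 days to 14 December 2010.
The period was tolled for 241 days by the emergency suspension of filing deadlines (2 October 2009 to 31 May 2010), pushing the deadline to 12 August 2011.
The other events in the timeline have no effect on the limitation period under the stated rules.

12 August 2011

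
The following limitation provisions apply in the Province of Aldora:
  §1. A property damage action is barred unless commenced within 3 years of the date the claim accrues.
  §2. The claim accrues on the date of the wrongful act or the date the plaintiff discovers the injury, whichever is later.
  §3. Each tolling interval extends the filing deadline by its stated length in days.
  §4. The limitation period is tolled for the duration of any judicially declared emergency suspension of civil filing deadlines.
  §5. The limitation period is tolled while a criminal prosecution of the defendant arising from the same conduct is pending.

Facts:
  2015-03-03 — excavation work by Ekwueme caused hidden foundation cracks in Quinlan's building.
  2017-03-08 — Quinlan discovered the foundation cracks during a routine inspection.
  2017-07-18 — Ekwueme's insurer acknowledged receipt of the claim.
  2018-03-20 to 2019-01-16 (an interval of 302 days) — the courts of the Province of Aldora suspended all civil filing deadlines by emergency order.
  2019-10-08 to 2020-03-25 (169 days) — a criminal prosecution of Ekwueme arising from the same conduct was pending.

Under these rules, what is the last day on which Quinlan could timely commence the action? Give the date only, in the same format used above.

2021-06-22

Taking the later of the act (2015-03-03) and discovery (2017-03-08), the claim accrued on 2017-03-08.
The untolled deadline — 3 years after 2017-03-08 — is 2020-03-08.
The emergency suspension of filing deadlines from 2018-03-20 to 2019-01-16 tolled the period for 302 days, extending the deadline to 2021-01-04.
The pending criminal prosecution from 2019-10-08 to 2020-03-25 tolled the period for 169 days, extending the deadline to 2021-06-22.
Nothing else in the chronology tolls or restarts the period.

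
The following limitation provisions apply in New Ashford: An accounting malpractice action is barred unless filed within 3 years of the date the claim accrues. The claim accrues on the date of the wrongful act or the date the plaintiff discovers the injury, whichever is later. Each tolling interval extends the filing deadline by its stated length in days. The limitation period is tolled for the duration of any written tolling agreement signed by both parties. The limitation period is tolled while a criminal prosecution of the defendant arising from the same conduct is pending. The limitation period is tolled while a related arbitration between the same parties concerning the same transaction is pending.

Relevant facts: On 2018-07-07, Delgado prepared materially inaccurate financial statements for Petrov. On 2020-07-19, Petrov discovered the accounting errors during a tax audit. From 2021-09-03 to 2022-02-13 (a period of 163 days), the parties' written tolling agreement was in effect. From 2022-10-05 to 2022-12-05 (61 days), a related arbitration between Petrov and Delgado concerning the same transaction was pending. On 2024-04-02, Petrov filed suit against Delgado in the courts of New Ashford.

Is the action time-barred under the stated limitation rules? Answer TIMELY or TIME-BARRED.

The claim accrued on 2020-07-19 — the later of the 2018-07-07 act and the 2020-07-19 discovery.
The untolled deadline — 3 years after 2020-07-19 — is 2023-07-19.
The written tolling agreement from 2021-09-03 to 2022-02-13 tolled the period for 163 days, extending the deadline to 2023-12-29.
The period was tolled for 61 days by the pending related arbitration (2022-10-05 to 2022-12-05), pushing the deadline to 2024-02-28.
Filing on 2024-04-02 missed the 2024-02-28 deadline — the action is time-barred.

TIME-BARRED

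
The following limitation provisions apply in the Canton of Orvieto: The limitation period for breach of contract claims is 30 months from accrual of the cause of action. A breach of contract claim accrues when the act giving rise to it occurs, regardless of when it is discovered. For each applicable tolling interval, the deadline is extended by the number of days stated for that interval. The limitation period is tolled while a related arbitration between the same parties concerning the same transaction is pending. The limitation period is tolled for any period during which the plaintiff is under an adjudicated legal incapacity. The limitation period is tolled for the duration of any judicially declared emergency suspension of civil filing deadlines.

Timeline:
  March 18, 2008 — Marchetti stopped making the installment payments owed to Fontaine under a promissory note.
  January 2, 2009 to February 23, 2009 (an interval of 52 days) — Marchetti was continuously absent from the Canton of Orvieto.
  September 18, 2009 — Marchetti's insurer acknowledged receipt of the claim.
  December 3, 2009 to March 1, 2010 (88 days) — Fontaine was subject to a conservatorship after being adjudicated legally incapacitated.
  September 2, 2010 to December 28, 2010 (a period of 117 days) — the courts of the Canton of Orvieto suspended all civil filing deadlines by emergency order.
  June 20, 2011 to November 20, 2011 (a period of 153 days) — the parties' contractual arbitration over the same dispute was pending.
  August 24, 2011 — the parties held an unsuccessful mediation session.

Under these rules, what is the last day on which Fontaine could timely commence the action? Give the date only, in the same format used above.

The cause of action accrued on March 18, 2008, the date of the act.
30 months from March 18, 2008 is September 18, 2010.
The period was tolled for 88 days by the plaintiff's legal incapacity (December 3, 2009 to March 1, 2010), pushing the deadline to December 15, 2010.
Because the emergency suspension of filing deadlines ran from September 2, 2010 to December 28, 2010, the deadline is extended by 117 days to April 11, 2011.
The pending related arbitration starting June 20, 2011 came too late — the period had run on April 11, 2011 — and so does not extend the deadline.
Although the defendant's absence ran from January 2, 2009 to February 23, 2009, the stated rules do not make that a tolling event, so it is disregarded.
None of the other events listed affects the running of the period under the stated rules.

April 11, 2011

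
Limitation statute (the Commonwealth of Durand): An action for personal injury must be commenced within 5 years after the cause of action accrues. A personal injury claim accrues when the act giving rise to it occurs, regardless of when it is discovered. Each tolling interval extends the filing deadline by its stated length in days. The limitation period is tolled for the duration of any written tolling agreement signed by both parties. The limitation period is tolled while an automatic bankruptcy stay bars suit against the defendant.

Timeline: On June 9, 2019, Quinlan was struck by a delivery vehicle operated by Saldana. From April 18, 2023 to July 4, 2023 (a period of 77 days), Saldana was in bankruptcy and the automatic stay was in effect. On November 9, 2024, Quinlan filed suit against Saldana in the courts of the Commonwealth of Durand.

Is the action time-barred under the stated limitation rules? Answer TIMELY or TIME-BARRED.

TIME-BARRED

The cause of action accrued on June 9, 2019, the date of the act.
The untolled deadline — 5 years after June 9, 2019 — is June 9, 2024.
The period was tolled for 77 days by the automatic bankruptcy stay (April 18, 2023 to July 4, 2023), pushing the deadline to August 25, 2024.
The November 9, 2024 filing falls after the August 25, 2024 deadline; the claim is time-barred.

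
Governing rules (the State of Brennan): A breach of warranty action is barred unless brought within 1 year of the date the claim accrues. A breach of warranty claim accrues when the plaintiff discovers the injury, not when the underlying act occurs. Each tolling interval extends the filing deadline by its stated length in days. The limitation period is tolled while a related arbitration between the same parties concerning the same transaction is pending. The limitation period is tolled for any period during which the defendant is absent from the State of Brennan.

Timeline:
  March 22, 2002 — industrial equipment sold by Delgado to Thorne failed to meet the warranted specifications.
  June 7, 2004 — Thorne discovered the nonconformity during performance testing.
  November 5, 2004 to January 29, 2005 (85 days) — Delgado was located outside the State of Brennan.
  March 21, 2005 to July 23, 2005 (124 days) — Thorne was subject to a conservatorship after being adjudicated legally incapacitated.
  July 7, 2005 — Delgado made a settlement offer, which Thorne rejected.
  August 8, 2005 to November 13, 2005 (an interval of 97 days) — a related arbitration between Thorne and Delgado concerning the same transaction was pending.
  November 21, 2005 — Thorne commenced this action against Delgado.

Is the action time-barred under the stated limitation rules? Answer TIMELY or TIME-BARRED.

Accrual is tied to discovery, so the period began on June 7, 2004 rather than on March 22, 2002 when the act occurred.
1 year from June 7, 2004 is June 7, 2005.
Because the defendant's absence from the jurisdiction ran from November 5, 2004 to January 29, 2005, the deadline is extended by 85 days to August 31, 2005.
Because the pending related arbitration ran from August 8, 2005 to November 13, 2005, the deadline is extended by 97 days to December 6, 2005.
The plaintiff's legal incapacity from March 21, 2005 to July 23, 2005 does not toll the period, because no stated rule makes the plaintiff's incapacity a tolling event.
The other events in the timeline have no effect on the limitation period under the stated rules.
Thorne filed on November 21, 2005, before the December 6, 2005 deadline, so the action is timely.

TIMELY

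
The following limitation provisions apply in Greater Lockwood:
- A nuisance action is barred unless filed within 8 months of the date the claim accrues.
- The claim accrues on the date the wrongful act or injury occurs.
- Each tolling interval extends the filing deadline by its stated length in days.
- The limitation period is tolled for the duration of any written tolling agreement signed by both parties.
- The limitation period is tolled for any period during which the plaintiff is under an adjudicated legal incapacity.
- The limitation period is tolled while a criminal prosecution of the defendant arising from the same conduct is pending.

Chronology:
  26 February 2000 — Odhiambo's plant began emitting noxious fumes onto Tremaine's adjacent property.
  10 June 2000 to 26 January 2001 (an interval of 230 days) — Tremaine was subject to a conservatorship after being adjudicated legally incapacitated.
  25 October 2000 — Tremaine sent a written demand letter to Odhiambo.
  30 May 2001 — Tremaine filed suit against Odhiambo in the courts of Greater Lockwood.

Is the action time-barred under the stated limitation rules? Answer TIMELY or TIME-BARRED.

TIMELY

The limitation period began to run on 26 February 2000.
The untolled deadline — 8 months after 26 February 2000 — is 26 October 2000.
The plaintiff's legal incapacity from 10 June 2000 to 26 January 2001 tolled the period for 230 days, extending the deadline to 13 June 2001.
None of the other events listed affects the running of the period under the stated rules.
The 30 May 2001 filing precedes the 13 June 2001 deadline; the claim is timely.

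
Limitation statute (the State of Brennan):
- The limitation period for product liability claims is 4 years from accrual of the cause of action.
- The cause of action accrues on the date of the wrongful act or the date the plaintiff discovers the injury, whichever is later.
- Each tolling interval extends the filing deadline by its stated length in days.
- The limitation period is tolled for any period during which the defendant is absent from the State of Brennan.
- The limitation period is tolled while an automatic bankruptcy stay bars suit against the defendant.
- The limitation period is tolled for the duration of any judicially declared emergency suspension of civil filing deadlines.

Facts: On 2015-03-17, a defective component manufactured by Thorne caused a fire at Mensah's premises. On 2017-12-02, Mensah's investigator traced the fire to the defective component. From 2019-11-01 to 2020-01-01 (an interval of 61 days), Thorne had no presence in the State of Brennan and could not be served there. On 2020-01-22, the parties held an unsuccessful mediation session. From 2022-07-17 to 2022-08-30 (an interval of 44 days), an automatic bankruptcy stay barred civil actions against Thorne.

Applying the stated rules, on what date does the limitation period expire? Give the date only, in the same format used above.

Because discovery on 2017-12-02 post-dates the 2015-03-17 act, accrual under the later-of rule falls on 2017-12-02.
The untolled deadline — 4 years after 2017-12-02 — is 2021-12-02.
Because the defendant's absence from the jurisdiction ran from 2019-11-01 to 2020-01-01, the deadline is extended by 61 days to 2022-02-01.
By the time the automatic bankruptcy stay began on 2022-07-17, the limitation period had already expired on 2022-02-01; that interval cannot revive it.
The other events in the timeline have no effect on the limitation period under the stated rules.

2022-02-01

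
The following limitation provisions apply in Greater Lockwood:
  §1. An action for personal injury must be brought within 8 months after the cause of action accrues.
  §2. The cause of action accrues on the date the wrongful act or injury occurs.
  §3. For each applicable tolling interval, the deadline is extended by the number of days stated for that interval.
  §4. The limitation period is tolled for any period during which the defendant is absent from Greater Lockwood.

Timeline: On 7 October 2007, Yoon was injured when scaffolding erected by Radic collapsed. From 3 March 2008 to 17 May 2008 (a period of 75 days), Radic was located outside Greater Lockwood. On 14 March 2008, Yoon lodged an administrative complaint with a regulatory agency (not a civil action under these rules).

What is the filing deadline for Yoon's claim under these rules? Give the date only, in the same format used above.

The limitation period began to run on 7 October 2007.
Adding the 8 months base period to 7 October 2007 gives a deadline of 7 June 2008, before any tolling.
Because the defendant's absence from the jurisdiction ran from 3 March 2008 to 17 May 2008, the deadline is extended by 75 days to 21 August 2008.
The other events in the timeline have no effect on the limitation period under the stated rules.

21 August 2008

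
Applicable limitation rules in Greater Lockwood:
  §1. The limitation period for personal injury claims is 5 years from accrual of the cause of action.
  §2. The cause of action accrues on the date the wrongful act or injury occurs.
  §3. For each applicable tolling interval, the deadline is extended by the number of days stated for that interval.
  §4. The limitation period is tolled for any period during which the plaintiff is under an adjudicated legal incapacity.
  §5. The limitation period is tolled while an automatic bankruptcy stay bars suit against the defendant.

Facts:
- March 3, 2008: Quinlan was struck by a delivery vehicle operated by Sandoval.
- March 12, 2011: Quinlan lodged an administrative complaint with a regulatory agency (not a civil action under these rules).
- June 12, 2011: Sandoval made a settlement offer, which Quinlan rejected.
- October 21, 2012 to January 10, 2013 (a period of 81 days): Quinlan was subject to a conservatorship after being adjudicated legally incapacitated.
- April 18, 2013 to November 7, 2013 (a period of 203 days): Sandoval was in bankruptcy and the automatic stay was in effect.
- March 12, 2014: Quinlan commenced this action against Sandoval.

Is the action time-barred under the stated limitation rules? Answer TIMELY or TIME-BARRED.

The limitation period began to run on March 3, 2008.
The untolled deadline — 5 years after March 3, 2008 — is March 3, 2013.
The period was tolled for 81 days by the plaintiff's legal incapacity (October 21, 2012 to January 10, 2013), pushing the deadline to May 23, 2013.
The automatic bankruptcy stay from April 18, 2013 to November 7, 2013 tolled the period for 203 days, extending the deadline to December 12, 2013.
None of the other events listed affects the running of the period under the stated rules.
Filing on March 12, 2014 missed the December 12, 2013 deadline — the action is time-barred.

TIME-BARRED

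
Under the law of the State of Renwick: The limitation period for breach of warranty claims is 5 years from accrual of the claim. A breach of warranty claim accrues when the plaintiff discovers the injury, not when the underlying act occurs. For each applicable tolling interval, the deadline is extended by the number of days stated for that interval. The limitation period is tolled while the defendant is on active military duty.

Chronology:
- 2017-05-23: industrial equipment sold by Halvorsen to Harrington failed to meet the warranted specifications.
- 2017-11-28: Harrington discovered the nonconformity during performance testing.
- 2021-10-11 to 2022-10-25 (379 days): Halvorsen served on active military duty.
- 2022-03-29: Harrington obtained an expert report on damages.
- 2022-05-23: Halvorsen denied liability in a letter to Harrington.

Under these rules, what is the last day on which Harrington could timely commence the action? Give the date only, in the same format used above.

2023-12-12

The claim did not accrue until Harrington discovered the injury on 2017-11-28; the 2017-05-23 act date does not start the clock under the stated rule.
Adding the 5 years base period to 2017-11-28 gives a deadline of 2022-11-28, before any tolling.
The period was tolled for 379 days by the defendant's active military service (2021-10-11 to 2022-10-25), pushing the deadline to 2023-12-12.
Nothing else in the chronology tolls or restarts the period.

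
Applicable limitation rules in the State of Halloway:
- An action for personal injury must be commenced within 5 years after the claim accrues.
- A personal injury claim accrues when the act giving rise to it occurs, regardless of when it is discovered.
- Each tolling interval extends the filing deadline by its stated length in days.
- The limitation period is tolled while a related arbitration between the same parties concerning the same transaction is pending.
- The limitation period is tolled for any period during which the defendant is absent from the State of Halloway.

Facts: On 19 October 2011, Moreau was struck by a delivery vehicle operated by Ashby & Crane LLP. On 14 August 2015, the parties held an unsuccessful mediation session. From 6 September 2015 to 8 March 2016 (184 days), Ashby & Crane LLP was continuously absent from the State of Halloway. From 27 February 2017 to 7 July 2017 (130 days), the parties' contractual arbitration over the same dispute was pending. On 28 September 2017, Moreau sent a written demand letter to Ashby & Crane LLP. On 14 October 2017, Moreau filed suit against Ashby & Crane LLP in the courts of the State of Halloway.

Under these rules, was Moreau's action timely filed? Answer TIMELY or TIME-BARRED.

The claim accrued on 19 October 2011, the date of the act.
The untolled deadline — 5 years after 19 October 2011 — is 19 October 2016.
Because the defendant's absence from the jurisdiction ran from 6 September 2015 to 8 March 2016, the deadline is extended by 184 days to 21 April 2017.
The period was tolled for 130 days by the pending related arbitration (27 February 2017 to 7 July 2017), pushing the deadline to 29 August 2017.
The other events in the timeline have no effect on the limitation period under the stated rules.
Filing on 14 October 2017 missed the 29 August 2017 deadline — the action is time-barred.

TIME-BARRED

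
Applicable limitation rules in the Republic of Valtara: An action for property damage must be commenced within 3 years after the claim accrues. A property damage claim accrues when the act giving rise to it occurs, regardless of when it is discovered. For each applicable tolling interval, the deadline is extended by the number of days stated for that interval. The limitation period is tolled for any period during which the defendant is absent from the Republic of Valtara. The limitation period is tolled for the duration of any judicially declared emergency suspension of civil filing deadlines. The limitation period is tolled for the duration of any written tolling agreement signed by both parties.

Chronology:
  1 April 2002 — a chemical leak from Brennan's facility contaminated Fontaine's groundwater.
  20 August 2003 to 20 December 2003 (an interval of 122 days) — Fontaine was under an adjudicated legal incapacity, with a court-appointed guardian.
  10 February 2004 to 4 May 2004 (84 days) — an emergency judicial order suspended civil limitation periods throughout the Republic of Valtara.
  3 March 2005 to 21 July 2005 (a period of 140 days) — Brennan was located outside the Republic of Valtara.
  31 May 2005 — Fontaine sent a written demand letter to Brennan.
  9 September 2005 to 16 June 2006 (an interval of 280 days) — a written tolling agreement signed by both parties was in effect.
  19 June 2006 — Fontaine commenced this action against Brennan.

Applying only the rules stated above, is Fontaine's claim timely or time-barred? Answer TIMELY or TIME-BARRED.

The claim accrued on 1 April 2002, the date of the act.
The untolled deadline — 3 years after 1 April 2002 — is 1 April 2005.
The period was tolled for 84 days by the emergency suspension of filing deadlines (10 February 2004 to 4 May 2004), pushing the deadline to 24 June 2005.
The period was tolled for 140 days by the defendant's absence from the jurisdiction (3 March 2005 to 21 July 2005), pushing the deadline to 11 November 2005.
The period was tolled for 280 days by the written tolling agreement (9 September 2005 to 16 June 2006), pushing the deadline to 18 August 2006.
The plaintiff's legal incapacity from 20 August 2003 to 20 December 2003 does not toll the period, because no stated rule makes the plaintiff's incapacity a tolling event.
None of the other events listed affects the running of the period under the stated rules.
Filing on 19 June 2006 beat the 18 August 2006 deadline — the action is timely.

TIMELY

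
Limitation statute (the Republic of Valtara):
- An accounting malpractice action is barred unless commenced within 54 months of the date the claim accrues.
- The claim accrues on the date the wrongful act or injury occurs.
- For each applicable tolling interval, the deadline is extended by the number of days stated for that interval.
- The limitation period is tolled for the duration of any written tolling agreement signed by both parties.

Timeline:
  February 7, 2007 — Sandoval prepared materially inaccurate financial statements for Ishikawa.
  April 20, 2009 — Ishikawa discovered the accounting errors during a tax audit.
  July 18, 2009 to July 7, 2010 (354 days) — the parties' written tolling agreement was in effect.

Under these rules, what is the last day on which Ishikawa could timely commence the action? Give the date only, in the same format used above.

Accrual is governed by the date of the act, so the period began to run on February 7, 2007; the later discovery on April 20, 2009 is irrelevant under the stated rule.
The untolled deadline — 54 months after February 7, 2007 — is August 7, 2011.
The period was tolled for 354 days by the written tolling agreement (July 18, 2009 to July 7, 2010), pushing the deadline to July 26, 2012.

July 26, 2012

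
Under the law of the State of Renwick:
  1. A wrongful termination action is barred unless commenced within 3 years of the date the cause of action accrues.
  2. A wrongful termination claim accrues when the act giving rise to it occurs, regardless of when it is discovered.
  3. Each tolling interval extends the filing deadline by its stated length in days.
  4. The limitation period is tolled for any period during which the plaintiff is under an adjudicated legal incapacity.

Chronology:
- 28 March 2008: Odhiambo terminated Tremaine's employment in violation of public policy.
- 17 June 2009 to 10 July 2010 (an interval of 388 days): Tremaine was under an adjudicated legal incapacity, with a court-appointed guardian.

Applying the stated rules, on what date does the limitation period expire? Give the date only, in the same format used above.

19 April 2012

The cause of action accrued on 28 March 2008, the date of the act.
3 years from 28 March 2008 is 28 March 2011.
Because the plaintiff's legal incapacity ran from 17 June 2009 to 10 July 2010, the deadline is extended by 388 days to 19 April 2012.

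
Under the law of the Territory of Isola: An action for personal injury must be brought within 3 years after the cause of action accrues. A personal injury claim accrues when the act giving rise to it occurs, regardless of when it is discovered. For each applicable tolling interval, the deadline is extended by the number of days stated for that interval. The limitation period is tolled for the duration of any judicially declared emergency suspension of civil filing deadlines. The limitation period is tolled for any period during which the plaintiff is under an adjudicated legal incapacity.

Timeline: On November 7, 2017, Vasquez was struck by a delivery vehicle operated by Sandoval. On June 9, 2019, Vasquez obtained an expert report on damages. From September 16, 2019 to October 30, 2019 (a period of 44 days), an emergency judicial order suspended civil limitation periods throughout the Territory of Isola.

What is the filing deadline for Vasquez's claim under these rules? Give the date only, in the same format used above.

December 21, 2020

The limitation period began to run on November 7, 2017.
The untolled deadline — 3 years after November 7, 2017 — is November 7, 2020.
The emergency suspension of filing deadlines from September 16, 2019 to October 30, 2019 tolled the period for 44 days, extending the deadline to December 21, 2020.
Nothing else in the chronology tolls or restarts the period.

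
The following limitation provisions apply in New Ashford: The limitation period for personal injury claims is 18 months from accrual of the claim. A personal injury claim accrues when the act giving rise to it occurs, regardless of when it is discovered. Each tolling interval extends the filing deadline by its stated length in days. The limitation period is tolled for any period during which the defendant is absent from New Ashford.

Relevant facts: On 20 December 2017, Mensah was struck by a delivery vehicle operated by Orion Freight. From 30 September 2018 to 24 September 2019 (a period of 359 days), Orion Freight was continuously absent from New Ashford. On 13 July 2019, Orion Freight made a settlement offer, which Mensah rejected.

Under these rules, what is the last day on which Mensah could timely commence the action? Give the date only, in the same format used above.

13 June 2020

The claim accrued on 20 December 2017, the date of the act.
The untolled deadline — 18 months after 20 December 2017 — is 20 June 2019.
Because the defendant's absence from the jurisdiction ran from 30 September 2018 to 24 September 2019, the deadline is extended by 359 days to 13 June 2020.
The other events in the timeline have no effect on the limitation period under the stated rules.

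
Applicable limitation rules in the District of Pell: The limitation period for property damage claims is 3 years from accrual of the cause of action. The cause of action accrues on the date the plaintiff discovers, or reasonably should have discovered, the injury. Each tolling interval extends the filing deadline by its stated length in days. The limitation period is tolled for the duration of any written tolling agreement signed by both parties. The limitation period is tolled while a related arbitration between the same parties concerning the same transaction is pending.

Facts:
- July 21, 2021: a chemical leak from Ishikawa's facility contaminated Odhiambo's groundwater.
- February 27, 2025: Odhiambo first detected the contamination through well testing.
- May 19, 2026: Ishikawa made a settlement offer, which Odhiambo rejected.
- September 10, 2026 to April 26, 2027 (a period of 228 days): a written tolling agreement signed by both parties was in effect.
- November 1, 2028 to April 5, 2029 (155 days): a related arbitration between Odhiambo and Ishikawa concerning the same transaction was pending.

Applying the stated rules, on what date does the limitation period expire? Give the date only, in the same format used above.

The claim did not accrue until Odhiambo discovered the injury on February 27, 2025; the July 21, 2021 act date does not start the clock under the stated rule.
The untolled deadline — 3 years after February 27, 2025 — is February 27, 2028.
The period was tolled for 228 days by the written tolling agreement (September 10, 2026 to April 26, 2027), pushing the deadline to October 12, 2028.
The pending related arbitration starting November 1, 2028 came too late — the period had run on October 12, 2028 — and so does not extend the deadline.
The other events in the timeline have no effect on the limitation period under the stated rules.

October 12, 2028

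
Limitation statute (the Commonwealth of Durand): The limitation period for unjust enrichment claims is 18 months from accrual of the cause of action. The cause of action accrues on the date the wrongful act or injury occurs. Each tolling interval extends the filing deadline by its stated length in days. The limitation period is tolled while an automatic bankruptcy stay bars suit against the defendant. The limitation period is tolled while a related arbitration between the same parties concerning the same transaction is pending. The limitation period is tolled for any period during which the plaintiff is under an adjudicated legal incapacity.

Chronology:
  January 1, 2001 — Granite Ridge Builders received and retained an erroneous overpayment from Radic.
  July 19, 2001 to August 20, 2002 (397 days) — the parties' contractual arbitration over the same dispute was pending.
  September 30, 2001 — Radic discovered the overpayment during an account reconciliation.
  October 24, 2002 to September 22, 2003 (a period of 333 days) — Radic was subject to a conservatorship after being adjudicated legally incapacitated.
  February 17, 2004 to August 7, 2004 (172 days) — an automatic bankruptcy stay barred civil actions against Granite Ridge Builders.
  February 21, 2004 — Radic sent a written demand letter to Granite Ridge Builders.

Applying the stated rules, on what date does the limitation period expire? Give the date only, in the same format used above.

Because the rule ties accrual to occurrence, the claim accrued on January 1, 2001, not on the September 30, 2001 discovery date.
The untolled deadline — 18 months after January 1, 2001 — is July 1, 2002.
The period was tolled for 397 days by the pending related arbitration (July 19, 2001 to August 20, 2002), pushing the deadline to August 2, 2003.
The period was tolled for 333 days by the plaintiff's legal incapacity (October 24, 2002 to September 22, 2003), pushing the deadline to June 30, 2004.
The period was tolled for 172 days by the automatic bankruptcy stay (February 17, 2004 to August 7, 2004), pushing the deadline to December 19, 2004.
None of the other events listed affects the running of the period under the stated rules.

December 19, 2004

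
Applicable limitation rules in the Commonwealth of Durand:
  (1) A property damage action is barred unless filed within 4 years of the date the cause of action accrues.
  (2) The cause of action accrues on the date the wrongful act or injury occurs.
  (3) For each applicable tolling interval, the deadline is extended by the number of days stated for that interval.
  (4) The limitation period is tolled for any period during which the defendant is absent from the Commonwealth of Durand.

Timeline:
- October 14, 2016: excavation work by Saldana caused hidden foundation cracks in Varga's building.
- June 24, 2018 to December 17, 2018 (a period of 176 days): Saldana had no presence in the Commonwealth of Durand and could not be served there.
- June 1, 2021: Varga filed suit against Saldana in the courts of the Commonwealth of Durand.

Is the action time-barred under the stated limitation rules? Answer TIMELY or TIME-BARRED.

The limitation period began to run on October 14, 2016.
The untolled deadline — 4 years after October 14, 2016 — is October 14, 2020.
The period was tolled for 176 days by the defendant's absence from the jurisdiction (June 24, 2018 to December 17, 2018), pushing the deadline to April 8, 2021.
Filing on June 1, 2021 missed the April 8, 2021 deadline — the action is time-barred.

TIME-BARRED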